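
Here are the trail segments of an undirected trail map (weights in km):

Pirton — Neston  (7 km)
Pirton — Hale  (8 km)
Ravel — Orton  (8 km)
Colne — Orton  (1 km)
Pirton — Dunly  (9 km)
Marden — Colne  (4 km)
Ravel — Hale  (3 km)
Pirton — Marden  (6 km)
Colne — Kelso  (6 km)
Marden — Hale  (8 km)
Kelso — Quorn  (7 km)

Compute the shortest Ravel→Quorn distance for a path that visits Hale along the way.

Best Ravel to Hale: Ravel–Hale costing 3
Best Hale to Quorn: Hale–Marden–Colne–Kelso–Quorn costing 25
Total via Hale: 3 + 25 = 28 km.

28 km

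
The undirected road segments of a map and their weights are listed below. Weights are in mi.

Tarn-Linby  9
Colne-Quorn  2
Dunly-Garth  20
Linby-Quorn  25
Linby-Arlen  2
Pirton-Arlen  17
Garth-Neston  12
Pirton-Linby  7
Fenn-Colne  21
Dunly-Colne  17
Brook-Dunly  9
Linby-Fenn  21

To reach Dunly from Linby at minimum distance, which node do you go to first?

Compare a few routes:
Linby → Quorn → Colne → Dunly: 25+2+17 = 44
Linby → Fenn → Colne → Dunly: 21+21+17 = 59
The minimum is 44 mi via Linby → Quorn → Colne → Dunly.
So from Linby the first move is to Quorn.

Quorn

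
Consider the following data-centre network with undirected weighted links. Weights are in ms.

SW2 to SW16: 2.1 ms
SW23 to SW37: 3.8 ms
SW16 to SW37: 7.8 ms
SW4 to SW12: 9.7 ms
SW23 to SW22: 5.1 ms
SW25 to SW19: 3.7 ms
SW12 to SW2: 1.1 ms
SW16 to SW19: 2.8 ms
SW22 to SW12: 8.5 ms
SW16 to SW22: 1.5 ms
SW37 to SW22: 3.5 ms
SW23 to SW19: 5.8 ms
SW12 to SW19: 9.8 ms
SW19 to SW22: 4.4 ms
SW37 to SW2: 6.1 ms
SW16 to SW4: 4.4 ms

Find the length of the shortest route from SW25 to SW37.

11.5 ms

Settle nodes by increasing distance from SW25:
SW25: 0
SW19: 3.7  (via SW25)
SW16: 6.5  (via SW19)
SW22: 8  (via SW16)
SW2: 8.6  (via SW16)
SW23: 9.5  (via SW19)
SW12: 9.7  (via SW2)
SW4: 10.9  (via SW16)
SW37: 11.5  (via SW22)
Shortest route: SW25–SW19–SW16–SW22–SW37 = 11.5 ms.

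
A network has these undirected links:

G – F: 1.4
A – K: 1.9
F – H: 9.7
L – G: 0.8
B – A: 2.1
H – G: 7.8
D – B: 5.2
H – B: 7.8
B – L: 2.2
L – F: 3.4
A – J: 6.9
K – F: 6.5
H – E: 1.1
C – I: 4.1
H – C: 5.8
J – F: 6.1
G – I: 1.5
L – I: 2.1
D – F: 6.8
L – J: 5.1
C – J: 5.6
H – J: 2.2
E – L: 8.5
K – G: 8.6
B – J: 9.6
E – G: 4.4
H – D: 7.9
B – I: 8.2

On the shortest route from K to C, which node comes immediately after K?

A

Compare a few routes:
K - A - B - L - I - C: 1.9+2.1+2.2+2.1+4.1 = 12.4
K - F - G - I - C: 6.5+1.4+1.5+4.1 = 13.5
K - A - B - L - G - I - C: 1.9+2.1+2.2+0.8+1.5+4.1 = 12.6
The minimum is 12.4 via K - A - B - L - I - C.
So from K the first move is to A.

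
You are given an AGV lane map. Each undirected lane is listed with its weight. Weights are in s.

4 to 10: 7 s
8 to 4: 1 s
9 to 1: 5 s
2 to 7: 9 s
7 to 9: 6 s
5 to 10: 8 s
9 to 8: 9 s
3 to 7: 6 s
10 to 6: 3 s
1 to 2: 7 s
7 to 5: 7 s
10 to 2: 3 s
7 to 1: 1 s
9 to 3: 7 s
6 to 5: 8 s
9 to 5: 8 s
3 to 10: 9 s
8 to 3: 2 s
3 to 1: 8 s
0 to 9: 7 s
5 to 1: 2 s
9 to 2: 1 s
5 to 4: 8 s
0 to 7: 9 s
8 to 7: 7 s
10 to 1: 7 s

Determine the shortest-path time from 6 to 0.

14 s

Shortest distances from 6:
6: 0
10: 3  (via 6)
2: 6  (via 10)
9: 7  (via 2)
5: 8  (via 6)
1: 10  (via 10)
4: 10  (via 10)
7: 11  (via 1)
8: 11  (via 4)
3: 12  (via 10)
0: 14  (via 9)
Shortest route: 6–10–2–9–0 = 14 s.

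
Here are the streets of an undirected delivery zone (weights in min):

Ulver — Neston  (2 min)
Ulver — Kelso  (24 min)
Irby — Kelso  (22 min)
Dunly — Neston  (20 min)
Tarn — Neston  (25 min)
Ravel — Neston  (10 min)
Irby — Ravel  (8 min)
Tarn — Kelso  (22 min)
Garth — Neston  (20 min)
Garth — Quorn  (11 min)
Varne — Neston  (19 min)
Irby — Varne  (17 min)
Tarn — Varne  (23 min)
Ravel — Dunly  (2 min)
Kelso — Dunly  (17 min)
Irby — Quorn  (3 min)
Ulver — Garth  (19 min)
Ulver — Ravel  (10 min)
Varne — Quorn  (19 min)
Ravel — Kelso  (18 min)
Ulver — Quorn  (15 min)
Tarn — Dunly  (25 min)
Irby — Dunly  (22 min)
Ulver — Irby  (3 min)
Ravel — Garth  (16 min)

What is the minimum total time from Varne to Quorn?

19 min

Enumerating some paths:
Varne–Quorn: 19 = 19
Varne–Irby–Quorn: 17+3 = 20
Cheapest is Varne–Quorn at 19 min.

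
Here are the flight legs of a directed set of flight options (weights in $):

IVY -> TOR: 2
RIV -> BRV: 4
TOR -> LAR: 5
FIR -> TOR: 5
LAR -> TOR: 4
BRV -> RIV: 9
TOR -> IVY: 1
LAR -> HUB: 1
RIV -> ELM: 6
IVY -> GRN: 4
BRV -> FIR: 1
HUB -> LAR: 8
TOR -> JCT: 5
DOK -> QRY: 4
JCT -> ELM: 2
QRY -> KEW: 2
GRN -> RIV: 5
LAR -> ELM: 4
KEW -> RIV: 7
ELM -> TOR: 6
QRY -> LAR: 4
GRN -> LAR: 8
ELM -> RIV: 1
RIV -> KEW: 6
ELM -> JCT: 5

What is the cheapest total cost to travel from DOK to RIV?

Settle nodes by increasing distance from DOK:
DOK: 0
QRY: 4  (via DOK)
KEW: 6  (via QRY)
LAR: 8  (via QRY)
HUB: 9  (via LAR)
ELM: 12  (via LAR)
TOR: 12  (via LAR)
RIV: 13  (via KEW)
Shortest route: DOK → QRY → KEW → RIV = $13.

$13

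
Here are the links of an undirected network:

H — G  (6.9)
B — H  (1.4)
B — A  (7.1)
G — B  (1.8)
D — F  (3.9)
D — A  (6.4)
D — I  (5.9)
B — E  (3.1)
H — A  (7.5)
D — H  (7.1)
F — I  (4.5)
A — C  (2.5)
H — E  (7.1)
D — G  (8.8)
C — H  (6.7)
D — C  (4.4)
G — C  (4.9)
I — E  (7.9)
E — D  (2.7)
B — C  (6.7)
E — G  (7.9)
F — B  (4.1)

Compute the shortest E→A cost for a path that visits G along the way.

12.3

Best E to G: E–B–G costing 4.9
Best G to A: G–C–A costing 7.4
Total via G: 4.9 + 7.4 = 12.3.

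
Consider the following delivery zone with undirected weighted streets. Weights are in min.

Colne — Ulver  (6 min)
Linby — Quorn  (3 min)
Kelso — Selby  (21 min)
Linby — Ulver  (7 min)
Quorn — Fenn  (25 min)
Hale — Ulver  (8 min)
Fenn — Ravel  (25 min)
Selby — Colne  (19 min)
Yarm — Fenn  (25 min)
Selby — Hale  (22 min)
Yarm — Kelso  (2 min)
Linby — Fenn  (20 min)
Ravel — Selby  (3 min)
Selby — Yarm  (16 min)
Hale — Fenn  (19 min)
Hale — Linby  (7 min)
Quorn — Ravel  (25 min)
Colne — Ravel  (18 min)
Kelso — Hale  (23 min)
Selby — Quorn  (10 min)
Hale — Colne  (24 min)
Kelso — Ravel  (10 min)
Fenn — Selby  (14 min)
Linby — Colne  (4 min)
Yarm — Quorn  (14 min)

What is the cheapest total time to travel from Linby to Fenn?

Shortest distances from Linby:
Linby: 0
Quorn: 3  (via Linby)
Colne: 4  (via Linby)
Hale: 7  (via Linby)
Ulver: 7  (via Linby)
Selby: 13  (via Quorn)
Ravel: 16  (via Selby)
Yarm: 17  (via Quorn)
Kelso: 19  (via Yarm)
Fenn: 20  (via Linby)
Shortest route: Linby → Fenn = 20 min.

20 min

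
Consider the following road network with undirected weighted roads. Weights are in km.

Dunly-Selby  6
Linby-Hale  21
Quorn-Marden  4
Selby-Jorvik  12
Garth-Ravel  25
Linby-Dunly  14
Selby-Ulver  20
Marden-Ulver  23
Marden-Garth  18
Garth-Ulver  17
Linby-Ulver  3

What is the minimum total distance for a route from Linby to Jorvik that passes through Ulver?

35 km

Shortest Linby→Ulver: Linby → Ulver = 3
Shortest Ulver→Jorvik: Ulver → Selby → Jorvik = 32
Total via Ulver: 3 + 32 = 35 km.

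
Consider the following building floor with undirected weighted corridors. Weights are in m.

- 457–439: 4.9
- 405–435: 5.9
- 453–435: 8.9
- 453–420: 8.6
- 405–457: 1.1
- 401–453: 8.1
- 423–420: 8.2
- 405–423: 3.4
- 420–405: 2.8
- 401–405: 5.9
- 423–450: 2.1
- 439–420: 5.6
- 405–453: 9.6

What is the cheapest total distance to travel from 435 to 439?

Candidate routes:
435 → 405 → 423 → 420 → 439: 5.9+3.4+8.2+5.6 = 23.1
435 → 405 → 420 → 439: 5.9+2.8+5.6 = 14.3
435 → 453 → 420 → 439: 8.9+8.6+5.6 = 23.1
435 → 405 → 457 → 439: 5.9+1.1+4.9 = 11.9
The minimum is 11.9 m via 435 → 405 → 457 → 439.

11.9 m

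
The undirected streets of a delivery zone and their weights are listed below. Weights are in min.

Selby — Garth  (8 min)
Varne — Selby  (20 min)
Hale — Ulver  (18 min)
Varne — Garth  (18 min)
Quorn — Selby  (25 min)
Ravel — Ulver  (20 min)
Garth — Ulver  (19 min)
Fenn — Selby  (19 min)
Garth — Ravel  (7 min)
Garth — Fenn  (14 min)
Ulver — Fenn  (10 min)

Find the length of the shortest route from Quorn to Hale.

70 min

Running Dijkstra from Quorn:
Quorn: 0
Selby: 25  (via Quorn)
Garth: 33  (via Selby)
Ravel: 40  (via Garth)
Fenn: 44  (via Selby)
Varne: 45  (via Selby)
Ulver: 52  (via Garth)
Hale: 70  (via Ulver)
Shortest route: Quorn–Selby–Garth–Ulver–Hale = 70 min.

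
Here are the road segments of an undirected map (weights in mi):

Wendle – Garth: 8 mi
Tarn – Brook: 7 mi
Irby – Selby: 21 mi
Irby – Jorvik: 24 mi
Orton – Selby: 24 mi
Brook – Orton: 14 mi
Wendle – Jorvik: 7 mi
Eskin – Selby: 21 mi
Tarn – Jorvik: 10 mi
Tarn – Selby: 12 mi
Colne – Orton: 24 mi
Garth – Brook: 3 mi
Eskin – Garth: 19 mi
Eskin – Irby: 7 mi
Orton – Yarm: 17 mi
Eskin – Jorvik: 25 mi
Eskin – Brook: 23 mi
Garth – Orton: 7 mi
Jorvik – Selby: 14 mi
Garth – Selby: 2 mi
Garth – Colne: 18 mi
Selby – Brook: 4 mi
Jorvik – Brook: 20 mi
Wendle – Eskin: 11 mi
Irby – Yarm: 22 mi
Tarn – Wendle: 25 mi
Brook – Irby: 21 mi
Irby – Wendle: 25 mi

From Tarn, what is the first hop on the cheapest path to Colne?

Brook

Enumerating some paths:
Tarn → Selby → Garth → Colne: 12+2+18 = 32
Tarn → Brook → Selby → Garth → Colne: 7+4+2+18 = 31
Tarn → Brook → Garth → Colne: 7+3+18 = 28
The minimum is 28 mi via Tarn → Brook → Garth → Colne.
So from Tarn the first move is to Brook.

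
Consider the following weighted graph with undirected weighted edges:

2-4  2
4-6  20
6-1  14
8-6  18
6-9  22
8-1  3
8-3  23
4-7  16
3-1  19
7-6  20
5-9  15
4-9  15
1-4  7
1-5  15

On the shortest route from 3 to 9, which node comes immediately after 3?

Enumerating some paths:
3–1–4–9: 19+7+15 = 41
3–8–1–4–9: 23+3+7+15 = 48
The minimum is 41 via 3–1–4–9.
So from 3 the first move is to 1.

1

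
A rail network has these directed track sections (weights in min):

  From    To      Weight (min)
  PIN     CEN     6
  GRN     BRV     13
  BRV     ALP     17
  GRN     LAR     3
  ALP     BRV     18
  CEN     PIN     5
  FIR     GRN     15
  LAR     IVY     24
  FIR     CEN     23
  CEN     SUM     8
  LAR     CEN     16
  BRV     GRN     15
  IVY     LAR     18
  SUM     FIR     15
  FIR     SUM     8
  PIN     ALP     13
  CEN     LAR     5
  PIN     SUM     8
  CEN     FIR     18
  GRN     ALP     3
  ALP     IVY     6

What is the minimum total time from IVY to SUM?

42 min

Compare a few routes:
IVY - LAR - CEN - FIR - SUM: 18+16+18+8 = 60
IVY - LAR - CEN - SUM: 18+16+8 = 42
IVY - LAR - CEN - PIN - SUM: 18+16+5+8 = 47
The minimum is 42 min via IVY - LAR - CEN - SUM.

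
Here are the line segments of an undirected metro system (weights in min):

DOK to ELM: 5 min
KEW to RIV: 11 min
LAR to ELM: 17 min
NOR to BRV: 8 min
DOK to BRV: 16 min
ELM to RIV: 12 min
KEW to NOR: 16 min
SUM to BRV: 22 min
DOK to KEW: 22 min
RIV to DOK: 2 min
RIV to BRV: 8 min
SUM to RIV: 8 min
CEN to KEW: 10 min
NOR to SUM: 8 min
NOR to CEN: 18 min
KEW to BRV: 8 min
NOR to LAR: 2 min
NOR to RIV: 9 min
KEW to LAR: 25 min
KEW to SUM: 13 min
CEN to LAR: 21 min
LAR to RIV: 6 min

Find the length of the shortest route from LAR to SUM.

Candidate routes:
LAR–NOR–SUM: 2+8 = 10
LAR–RIV–SUM: 6+8 = 14
LAR–NOR–RIV–SUM: 2+9+8 = 19
Cheapest is LAR–NOR–SUM at 10 min.

10 min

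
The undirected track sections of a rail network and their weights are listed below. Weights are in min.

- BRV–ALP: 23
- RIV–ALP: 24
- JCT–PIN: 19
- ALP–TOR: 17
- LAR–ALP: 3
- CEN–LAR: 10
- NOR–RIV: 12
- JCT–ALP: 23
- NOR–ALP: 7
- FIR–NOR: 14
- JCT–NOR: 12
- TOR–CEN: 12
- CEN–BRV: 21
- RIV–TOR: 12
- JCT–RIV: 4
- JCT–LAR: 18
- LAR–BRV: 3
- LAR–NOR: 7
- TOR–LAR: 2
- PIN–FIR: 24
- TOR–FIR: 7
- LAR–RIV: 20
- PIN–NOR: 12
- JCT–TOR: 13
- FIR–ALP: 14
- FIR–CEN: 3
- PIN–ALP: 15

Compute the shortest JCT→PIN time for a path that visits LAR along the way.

33 min

Shortest JCT→LAR: JCT → TOR → LAR = 15
Best LAR to PIN: LAR → ALP → PIN costing 18
Total via LAR: 15 + 18 = 33 min.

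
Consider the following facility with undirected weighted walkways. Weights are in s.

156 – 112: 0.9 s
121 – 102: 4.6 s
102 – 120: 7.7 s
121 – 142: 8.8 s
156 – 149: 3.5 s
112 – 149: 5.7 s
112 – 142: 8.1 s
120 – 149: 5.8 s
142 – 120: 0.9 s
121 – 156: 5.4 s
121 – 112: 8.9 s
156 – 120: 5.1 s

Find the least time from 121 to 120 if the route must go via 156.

Shortest 121→156: 121–156 = 5.4
Best 156 to 120: 156–120 costing 5.1
Total via 156: 5.4 + 5.1 = 10.5 s.

10.5 s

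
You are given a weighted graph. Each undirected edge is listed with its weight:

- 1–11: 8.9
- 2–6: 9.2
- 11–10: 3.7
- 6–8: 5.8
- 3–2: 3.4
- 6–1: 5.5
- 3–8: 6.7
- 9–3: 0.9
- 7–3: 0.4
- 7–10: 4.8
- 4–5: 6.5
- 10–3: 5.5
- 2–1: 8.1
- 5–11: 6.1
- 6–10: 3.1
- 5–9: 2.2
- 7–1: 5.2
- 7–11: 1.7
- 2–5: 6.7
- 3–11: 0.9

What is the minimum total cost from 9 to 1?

6.5

Settle nodes by increasing distance from 9:
9: 0
3: 0.9  (via 9)
7: 1.3  (via 3)
11: 1.8  (via 3)
5: 2.2  (via 9)
2: 4.3  (via 3)
10: 5.5  (via 11)
1: 6.5  (via 7)
Shortest route: 9–3–7–1 = 6.5.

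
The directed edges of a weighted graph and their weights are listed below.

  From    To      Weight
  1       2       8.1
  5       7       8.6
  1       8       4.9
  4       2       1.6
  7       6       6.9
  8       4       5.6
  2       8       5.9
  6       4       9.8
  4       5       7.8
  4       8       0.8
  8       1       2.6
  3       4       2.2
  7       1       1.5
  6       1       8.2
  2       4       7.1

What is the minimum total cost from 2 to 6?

Compare a few routes:
2–8–4–5–7–6: 5.9+5.6+7.8+8.6+6.9 = 34.8
2–4–5–7–6: 7.1+7.8+8.6+6.9 = 30.4
Cheapest is 2–4–5–7–6 at 30.4.

30.4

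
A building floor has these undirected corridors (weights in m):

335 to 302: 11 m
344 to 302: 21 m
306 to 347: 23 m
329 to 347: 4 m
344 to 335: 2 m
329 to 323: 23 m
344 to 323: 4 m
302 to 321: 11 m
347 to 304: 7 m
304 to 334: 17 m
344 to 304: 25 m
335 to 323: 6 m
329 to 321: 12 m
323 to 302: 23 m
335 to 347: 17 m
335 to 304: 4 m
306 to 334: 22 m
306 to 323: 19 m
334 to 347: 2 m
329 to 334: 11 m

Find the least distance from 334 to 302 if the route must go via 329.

29 m

Best 334 to 329: 334 → 347 → 329 costing 6
Best 329 to 302: 329 → 321 → 302 costing 23
Total via 329: 6 + 23 = 29 m.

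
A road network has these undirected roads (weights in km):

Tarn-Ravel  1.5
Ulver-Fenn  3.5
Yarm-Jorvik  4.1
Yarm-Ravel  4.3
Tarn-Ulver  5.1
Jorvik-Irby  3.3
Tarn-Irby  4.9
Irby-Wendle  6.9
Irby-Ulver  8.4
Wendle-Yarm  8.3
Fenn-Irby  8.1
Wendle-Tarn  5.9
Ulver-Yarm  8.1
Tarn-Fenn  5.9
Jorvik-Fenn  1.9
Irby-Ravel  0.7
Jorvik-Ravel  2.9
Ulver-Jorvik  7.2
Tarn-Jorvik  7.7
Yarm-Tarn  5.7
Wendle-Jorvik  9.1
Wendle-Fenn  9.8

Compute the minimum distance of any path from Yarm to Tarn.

5.7 km

Enumerating some paths:
Yarm → Tarn: 5.7 = 5.7
Yarm → Ravel → Tarn: 4.3+1.5 = 5.8
Yarm → Jorvik → Irby → Ravel → Tarn: 4.1+3.3+0.7+1.5 = 9.6
Yarm → Jorvik → Ravel → Tarn: 4.1+2.9+1.5 = 8.5
The minimum is 5.7 km via Yarm → Tarn.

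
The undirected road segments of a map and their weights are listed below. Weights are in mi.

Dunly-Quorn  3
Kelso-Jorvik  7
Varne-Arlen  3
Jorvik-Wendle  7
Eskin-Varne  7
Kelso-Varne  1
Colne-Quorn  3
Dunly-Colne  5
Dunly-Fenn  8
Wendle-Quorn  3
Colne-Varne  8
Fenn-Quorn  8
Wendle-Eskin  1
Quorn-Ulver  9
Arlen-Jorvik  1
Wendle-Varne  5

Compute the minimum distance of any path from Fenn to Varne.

16 mi

Shortest distances from Fenn:
Fenn: 0
Dunly: 8  (via Fenn)
Quorn: 8  (via Fenn)
Colne: 11  (via Quorn)
Wendle: 11  (via Quorn)
Eskin: 12  (via Wendle)
Varne: 16  (via Wendle)
Shortest route: Fenn–Quorn–Wendle–Varne = 16 mi.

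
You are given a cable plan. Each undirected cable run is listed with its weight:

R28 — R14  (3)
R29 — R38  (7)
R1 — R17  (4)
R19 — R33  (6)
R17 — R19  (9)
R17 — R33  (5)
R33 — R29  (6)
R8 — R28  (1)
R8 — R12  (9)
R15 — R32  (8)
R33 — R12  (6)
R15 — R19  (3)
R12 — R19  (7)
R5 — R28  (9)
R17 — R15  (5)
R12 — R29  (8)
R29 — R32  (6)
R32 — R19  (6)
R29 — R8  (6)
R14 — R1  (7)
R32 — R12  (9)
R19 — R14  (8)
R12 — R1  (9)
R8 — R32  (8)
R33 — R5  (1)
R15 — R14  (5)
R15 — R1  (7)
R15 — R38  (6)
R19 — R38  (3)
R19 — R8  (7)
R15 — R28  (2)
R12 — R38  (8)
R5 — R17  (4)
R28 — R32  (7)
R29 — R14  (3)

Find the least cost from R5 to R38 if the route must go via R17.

Shortest R5→R17: R5–R17 = 4
Shortest R17→R38: R17–R15–R38 = 11
Total via R17: 4 + 11 = 15.

15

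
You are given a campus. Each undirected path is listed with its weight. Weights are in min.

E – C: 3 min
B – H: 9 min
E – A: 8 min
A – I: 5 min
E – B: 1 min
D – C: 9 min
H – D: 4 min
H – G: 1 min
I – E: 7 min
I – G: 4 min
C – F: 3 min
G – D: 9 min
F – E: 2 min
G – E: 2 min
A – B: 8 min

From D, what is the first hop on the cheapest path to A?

H

Enumerating some paths:
D–H–G–E–A: 4+1+2+8 = 15
D–H–G–I–A: 4+1+4+5 = 14
The minimum is 14 min via D–H–G–I–A.
So from D the first move is to H.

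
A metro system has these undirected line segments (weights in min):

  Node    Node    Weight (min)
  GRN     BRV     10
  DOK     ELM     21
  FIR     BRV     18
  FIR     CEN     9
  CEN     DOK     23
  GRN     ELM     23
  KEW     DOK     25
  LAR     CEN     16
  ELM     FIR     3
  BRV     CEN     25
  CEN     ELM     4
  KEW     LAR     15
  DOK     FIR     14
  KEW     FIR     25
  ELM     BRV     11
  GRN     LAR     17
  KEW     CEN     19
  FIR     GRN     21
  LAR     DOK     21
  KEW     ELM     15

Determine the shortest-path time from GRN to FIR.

Running Dijkstra from GRN:
GRN: 0
BRV: 10  (via GRN)
LAR: 17  (via GRN)
FIR: 21  (via GRN)
Shortest route: GRN → FIR = 21 min.

21 min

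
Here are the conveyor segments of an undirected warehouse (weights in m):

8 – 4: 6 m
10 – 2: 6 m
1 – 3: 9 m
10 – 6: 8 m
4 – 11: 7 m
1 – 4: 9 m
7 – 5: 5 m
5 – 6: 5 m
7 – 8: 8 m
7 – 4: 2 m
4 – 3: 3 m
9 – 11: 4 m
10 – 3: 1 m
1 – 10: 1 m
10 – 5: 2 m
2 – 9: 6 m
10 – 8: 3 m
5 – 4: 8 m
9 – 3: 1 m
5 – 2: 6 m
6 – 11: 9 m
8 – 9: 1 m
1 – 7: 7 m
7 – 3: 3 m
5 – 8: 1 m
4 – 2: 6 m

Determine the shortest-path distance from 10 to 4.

4 m

Enumerating some paths:
10 - 8 - 9 - 3 - 4: 3+1+1+3 = 8
10 - 5 - 8 - 9 - 3 - 4: 2+1+1+1+3 = 8
10 - 3 - 4: 1+3 = 4
10 - 3 - 7 - 4: 1+3+2 = 6
Cheapest is 10 - 3 - 4 at 4 m.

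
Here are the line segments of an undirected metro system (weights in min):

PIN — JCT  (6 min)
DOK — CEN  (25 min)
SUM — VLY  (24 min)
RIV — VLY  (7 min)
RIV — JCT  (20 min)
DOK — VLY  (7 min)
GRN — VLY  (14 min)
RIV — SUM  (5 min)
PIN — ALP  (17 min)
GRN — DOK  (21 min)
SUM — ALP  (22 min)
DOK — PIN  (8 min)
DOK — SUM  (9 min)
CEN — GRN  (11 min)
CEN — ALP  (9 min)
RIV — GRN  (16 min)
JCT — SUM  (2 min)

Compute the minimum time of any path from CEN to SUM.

31 min

Candidate routes:
CEN–GRN–RIV–SUM: 11+16+5 = 32
CEN–DOK–SUM: 25+9 = 34
CEN–ALP–SUM: 9+22 = 31
Cheapest is CEN–ALP–SUM at 31 min.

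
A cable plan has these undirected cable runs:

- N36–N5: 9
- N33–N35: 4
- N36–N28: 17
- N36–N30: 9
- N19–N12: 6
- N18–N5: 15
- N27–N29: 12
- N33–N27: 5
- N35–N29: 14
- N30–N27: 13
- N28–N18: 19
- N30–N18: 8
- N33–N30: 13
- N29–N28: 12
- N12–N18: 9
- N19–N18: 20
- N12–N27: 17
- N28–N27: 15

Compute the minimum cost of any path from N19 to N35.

32

Shortest distances from N19:
N19: 0
N12: 6  (via N19)
N18: 15  (via N12)
N27: 23  (via N12)
N30: 23  (via N18)
N33: 28  (via N27)
N5: 30  (via N18)
N35: 32  (via N33)
Shortest route: N19 → N12 → N27 → N33 → N35 = 32.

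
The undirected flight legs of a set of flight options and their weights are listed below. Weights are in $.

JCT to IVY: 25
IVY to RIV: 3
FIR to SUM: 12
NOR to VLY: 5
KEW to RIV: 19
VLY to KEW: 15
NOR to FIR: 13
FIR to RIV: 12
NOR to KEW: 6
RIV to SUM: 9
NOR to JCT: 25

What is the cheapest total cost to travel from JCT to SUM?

Settle nodes by increasing distance from JCT:
JCT: 0
NOR: 25  (via JCT)
IVY: 25  (via JCT)
RIV: 28  (via IVY)
VLY: 30  (via NOR)
KEW: 31  (via NOR)
SUM: 37  (via RIV)
Shortest route: JCT → IVY → RIV → SUM = $37.

$37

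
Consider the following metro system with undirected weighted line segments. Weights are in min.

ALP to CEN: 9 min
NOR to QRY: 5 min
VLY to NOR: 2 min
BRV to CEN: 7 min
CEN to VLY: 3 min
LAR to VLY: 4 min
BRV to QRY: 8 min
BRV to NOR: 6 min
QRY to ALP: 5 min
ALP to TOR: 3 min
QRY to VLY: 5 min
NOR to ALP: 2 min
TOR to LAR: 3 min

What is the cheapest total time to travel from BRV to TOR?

Enumerating some paths:
BRV–NOR–ALP–TOR: 6+2+3 = 11
BRV–NOR–VLY–LAR–TOR: 6+2+4+3 = 15
BRV–QRY–ALP–TOR: 8+5+3 = 16
The minimum is 11 min via BRV–NOR–ALP–TOR.

11 min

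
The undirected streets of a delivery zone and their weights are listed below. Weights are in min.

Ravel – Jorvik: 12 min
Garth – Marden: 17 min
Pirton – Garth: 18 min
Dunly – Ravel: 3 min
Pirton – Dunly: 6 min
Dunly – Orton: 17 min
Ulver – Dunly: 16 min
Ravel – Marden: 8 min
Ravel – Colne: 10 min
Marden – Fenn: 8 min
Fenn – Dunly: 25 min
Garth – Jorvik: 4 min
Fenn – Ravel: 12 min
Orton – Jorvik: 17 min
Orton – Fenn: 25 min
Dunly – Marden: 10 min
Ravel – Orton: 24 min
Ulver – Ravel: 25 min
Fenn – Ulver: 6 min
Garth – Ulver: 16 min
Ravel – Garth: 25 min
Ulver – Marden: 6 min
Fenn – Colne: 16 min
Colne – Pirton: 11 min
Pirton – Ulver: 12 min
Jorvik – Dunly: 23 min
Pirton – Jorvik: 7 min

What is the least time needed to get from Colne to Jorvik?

Compare a few routes:
Colne → Pirton → Dunly → Ravel → Jorvik: 11+6+3+12 = 32
Colne → Ravel → Jorvik: 10+12 = 22
Colne → Pirton → Jorvik: 11+7 = 18
Colne → Ravel → Dunly → Pirton → Jorvik: 10+3+6+7 = 26
Cheapest is Colne → Pirton → Jorvik at 18 min.

18 min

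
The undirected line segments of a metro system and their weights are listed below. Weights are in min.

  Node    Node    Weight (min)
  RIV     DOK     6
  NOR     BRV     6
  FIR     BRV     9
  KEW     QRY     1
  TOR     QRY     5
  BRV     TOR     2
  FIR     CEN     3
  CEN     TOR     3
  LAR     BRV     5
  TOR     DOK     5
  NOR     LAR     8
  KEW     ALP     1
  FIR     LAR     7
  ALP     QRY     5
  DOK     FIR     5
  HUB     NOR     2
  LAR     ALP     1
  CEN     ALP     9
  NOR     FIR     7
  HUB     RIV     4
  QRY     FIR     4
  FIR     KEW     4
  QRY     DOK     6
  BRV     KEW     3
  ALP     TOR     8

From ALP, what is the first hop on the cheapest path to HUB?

LAR

Enumerating some paths:
ALP - LAR - BRV - NOR - HUB: 1+5+6+2 = 14
ALP - LAR - NOR - HUB: 1+8+2 = 11
ALP - KEW - BRV - NOR - HUB: 1+3+6+2 = 12
Cheapest is ALP - LAR - NOR - HUB at 11 min.
So from ALP the first move is to LAR.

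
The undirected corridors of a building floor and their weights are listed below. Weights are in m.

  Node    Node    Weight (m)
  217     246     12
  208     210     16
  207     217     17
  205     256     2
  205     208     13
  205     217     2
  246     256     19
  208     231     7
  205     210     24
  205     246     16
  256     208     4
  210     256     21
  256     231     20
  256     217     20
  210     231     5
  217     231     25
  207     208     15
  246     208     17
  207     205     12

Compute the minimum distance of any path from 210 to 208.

12 m

Enumerating some paths:
210 → 208: 16 = 16
210 → 231 → 208: 5+7 = 12
The minimum is 12 m via 210 → 231 → 208.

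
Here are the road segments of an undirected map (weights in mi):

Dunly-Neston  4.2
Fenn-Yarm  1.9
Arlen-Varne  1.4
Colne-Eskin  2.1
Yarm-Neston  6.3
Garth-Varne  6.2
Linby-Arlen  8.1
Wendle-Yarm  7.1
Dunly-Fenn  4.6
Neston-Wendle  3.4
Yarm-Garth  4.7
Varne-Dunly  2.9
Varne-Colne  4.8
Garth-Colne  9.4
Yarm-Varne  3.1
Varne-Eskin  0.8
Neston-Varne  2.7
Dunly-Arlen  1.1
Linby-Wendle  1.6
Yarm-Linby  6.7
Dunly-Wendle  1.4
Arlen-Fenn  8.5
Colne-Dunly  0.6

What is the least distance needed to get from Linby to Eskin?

5.7 mi

Shortest distances from Linby:
Linby: 0
Wendle: 1.6  (via Linby)
Dunly: 3  (via Wendle)
Colne: 3.6  (via Dunly)
Arlen: 4.1  (via Dunly)
Neston: 5  (via Wendle)
Varne: 5.5  (via Arlen)
Eskin: 5.7  (via Colne)
Shortest route: Linby → Wendle → Dunly → Colne → Eskin = 5.7 mi.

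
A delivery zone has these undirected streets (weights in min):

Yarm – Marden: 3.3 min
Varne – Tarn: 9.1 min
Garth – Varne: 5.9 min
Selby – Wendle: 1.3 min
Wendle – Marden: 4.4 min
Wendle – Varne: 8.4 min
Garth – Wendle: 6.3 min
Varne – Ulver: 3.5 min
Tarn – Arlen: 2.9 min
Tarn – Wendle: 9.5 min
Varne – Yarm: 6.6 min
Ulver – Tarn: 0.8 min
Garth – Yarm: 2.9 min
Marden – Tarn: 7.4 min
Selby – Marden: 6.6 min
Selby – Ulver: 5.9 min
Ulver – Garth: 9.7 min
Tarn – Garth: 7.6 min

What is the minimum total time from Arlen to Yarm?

Compare a few routes:
Arlen–Tarn–Garth–Yarm: 2.9+7.6+2.9 = 13.4
Arlen–Tarn–Marden–Yarm: 2.9+7.4+3.3 = 13.6
Arlen–Tarn–Ulver–Varne–Yarm: 2.9+0.8+3.5+6.6 = 13.8
The minimum is 13.4 min via Arlen–Tarn–Garth–Yarm.

13.4 min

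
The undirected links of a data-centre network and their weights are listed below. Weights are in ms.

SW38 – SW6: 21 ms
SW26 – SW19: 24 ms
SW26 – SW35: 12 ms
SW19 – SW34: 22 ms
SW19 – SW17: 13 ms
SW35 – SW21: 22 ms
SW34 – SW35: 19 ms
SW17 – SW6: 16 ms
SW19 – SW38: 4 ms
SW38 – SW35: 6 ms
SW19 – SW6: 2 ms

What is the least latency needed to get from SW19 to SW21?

32 ms

Settle nodes by increasing distance from SW19:
SW19: 0
SW6: 2  (via SW19)
SW38: 4  (via SW19)
SW35: 10  (via SW38)
SW17: 13  (via SW19)
SW26: 22  (via SW35)
SW34: 22  (via SW19)
SW21: 32  (via SW35)
Shortest route: SW19 → SW38 → SW35 → SW21 = 32 ms.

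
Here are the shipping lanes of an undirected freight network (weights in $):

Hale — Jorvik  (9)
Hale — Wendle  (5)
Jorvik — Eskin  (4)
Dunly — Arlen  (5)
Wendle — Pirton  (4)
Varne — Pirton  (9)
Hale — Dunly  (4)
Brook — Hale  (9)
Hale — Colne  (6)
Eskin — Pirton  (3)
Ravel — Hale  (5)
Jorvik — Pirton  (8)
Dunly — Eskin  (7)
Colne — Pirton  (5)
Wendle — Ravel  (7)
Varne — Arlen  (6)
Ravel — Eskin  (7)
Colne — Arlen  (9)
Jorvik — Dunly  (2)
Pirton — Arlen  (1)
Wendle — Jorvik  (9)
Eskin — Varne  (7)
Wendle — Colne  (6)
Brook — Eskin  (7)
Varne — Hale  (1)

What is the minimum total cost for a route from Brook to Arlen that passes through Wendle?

Shortest Brook→Wendle: Brook–Hale–Wendle = 14
Shortest Wendle→Arlen: Wendle–Pirton–Arlen = 5
Total via Wendle: 14 + 5 = $19.

$19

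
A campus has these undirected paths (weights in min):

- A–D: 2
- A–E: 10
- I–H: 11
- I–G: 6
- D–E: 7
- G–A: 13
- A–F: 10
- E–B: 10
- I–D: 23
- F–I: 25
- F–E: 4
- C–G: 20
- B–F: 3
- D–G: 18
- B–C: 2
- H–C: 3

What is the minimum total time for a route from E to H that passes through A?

27 min

Best E to A: E → D → A costing 9
Best A to H: A → F → B → C → H costing 18
Total via A: 9 + 18 = 27 min.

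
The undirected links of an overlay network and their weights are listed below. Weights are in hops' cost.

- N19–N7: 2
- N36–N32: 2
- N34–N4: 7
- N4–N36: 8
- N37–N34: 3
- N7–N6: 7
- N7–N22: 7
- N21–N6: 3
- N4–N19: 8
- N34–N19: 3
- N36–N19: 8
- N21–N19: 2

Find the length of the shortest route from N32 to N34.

Candidate routes:
N32 → N36 → N19 → N4 → N34: 2+8+8+7 = 25
N32 → N36 → N19 → N34: 2+8+3 = 13
N32 → N36 → N4 → N34: 2+8+7 = 17
N32 → N36 → N4 → N19 → N34: 2+8+8+3 = 21
The minimum is 13 hops' cost via N32 → N36 → N19 → N34.

13 hops' cost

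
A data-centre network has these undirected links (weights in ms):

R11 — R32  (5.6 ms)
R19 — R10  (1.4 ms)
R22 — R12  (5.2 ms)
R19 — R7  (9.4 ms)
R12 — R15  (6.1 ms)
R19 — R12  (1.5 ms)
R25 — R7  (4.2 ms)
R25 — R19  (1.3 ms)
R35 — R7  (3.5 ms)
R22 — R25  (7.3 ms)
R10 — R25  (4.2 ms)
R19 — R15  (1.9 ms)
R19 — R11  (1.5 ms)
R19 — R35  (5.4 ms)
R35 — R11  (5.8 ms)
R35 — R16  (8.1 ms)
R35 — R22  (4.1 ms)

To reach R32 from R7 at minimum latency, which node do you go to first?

Candidate routes:
R7 → R25 → R19 → R11 → R32: 4.2+1.3+1.5+5.6 = 12.6
R7 → R35 → R11 → R32: 3.5+5.8+5.6 = 14.9
The minimum is 12.6 ms via R7 → R25 → R19 → R11 → R32.
So from R7 the first move is to R25.

R25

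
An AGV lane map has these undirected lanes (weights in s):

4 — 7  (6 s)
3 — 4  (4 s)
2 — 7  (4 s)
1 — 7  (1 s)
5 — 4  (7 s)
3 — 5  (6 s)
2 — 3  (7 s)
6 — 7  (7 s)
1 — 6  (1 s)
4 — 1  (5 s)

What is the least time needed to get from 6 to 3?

10 s

Shortest distances from 6:
6: 0
1: 1  (via 6)
7: 2  (via 1)
2: 6  (via 7)
4: 6  (via 1)
3: 10  (via 4)
Shortest route: 6–1–4–3 = 10 s.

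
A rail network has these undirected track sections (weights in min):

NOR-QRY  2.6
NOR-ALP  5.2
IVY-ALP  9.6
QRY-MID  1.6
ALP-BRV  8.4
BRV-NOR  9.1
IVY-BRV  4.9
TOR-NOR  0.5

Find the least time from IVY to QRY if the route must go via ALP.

17.4 min

Best IVY to ALP: IVY → ALP costing 9.6
Best ALP to QRY: ALP → NOR → QRY costing 7.8
Total via ALP: 9.6 + 7.8 = 17.4 min.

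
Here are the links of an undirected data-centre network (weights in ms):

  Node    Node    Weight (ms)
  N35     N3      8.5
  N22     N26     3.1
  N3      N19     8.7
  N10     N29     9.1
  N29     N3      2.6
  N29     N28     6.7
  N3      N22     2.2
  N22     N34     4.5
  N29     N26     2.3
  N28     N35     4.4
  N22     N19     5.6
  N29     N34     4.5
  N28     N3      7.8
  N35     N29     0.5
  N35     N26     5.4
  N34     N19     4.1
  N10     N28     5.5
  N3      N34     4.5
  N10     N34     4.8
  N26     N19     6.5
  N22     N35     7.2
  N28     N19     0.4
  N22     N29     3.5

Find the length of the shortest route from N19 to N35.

Candidate routes:
N19–N28–N29–N35: 0.4+6.7+0.5 = 7.6
N19–N28–N35: 0.4+4.4 = 4.8
N19–N34–N29–N35: 4.1+4.5+0.5 = 9.1
Cheapest is N19–N28–N35 at 4.8 ms.

4.8 ms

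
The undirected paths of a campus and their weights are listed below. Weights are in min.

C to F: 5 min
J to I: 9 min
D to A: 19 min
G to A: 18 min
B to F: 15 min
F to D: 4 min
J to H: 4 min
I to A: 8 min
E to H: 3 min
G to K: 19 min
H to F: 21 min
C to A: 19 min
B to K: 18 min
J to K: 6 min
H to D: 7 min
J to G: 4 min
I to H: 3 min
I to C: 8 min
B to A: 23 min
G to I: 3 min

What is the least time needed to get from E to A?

Compare a few routes:
E → H → J → G → I → A: 3+4+4+3+8 = 22
E → H → I → A: 3+3+8 = 14
E → H → I → G → A: 3+3+3+18 = 27
E → H → J → I → A: 3+4+9+8 = 24
The minimum is 14 min via E → H → I → A.

14 min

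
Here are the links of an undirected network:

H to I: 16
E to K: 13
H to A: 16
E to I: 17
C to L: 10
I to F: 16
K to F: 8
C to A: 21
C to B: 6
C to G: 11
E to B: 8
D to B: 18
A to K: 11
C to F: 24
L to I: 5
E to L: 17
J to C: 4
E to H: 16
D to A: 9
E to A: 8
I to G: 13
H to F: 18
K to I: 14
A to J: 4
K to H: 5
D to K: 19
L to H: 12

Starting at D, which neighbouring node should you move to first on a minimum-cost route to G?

Compare a few routes:
D–A–E–B–C–G: 9+8+8+6+11 = 42
D–A–J–C–G: 9+4+4+11 = 28
D–A–C–G: 9+21+11 = 41
D–B–C–G: 18+6+11 = 35
Cheapest is D–A–J–C–G at 28.
So from D the first move is to A.

A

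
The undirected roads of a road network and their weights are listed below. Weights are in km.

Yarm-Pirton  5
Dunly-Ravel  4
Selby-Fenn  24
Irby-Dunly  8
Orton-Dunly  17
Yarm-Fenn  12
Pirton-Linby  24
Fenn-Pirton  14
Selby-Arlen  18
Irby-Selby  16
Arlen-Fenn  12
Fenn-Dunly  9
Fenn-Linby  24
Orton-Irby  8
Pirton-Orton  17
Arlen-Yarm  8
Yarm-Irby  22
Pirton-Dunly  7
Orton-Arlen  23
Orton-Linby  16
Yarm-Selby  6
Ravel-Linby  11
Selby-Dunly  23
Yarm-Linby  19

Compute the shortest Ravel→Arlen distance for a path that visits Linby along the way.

38 km

Best Ravel to Linby: Ravel → Linby costing 11
Shortest Linby→Arlen: Linby → Yarm → Arlen = 27
Total via Linby: 11 + 27 = 38 km.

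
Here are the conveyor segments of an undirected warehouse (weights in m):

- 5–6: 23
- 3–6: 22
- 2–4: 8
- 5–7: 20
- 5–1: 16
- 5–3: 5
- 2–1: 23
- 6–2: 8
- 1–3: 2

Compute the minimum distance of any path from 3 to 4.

33 m

Settle nodes by increasing distance from 3:
3: 0
1: 2  (via 3)
5: 5  (via 3)
6: 22  (via 3)
2: 25  (via 1)
7: 25  (via 5)
4: 33  (via 2)
Shortest route: 3 → 1 → 2 → 4 = 33 m.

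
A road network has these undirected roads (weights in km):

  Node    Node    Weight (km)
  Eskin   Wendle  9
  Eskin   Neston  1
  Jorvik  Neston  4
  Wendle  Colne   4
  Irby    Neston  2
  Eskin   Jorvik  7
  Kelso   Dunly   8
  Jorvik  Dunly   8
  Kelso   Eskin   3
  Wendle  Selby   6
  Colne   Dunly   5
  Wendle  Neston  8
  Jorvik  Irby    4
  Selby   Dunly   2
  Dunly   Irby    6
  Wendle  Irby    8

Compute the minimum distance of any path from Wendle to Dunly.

8 km

Candidate routes:
Wendle–Selby–Dunly: 6+2 = 8
Wendle–Colne–Dunly: 4+5 = 9
Wendle–Neston–Irby–Dunly: 8+2+6 = 16
Wendle–Irby–Dunly: 8+6 = 14
Cheapest is Wendle–Selby–Dunly at 8 km.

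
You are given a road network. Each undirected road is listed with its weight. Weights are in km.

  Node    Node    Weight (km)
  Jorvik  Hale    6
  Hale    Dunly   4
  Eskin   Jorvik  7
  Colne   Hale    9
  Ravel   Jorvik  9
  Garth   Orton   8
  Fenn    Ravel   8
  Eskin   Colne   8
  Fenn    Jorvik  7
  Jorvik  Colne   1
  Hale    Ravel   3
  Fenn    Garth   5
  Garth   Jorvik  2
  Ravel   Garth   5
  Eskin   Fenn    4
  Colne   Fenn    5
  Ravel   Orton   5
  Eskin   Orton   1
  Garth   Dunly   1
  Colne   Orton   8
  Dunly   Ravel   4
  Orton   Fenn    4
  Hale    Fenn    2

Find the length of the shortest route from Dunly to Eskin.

10 km

Settle nodes by increasing distance from Dunly:
Dunly: 0
Garth: 1  (via Dunly)
Jorvik: 3  (via Garth)
Hale: 4  (via Dunly)
Ravel: 4  (via Dunly)
Colne: 4  (via Jorvik)
Fenn: 6  (via Garth)
Orton: 9  (via Garth)
Eskin: 10  (via Jorvik)
Shortest route: Dunly–Garth–Jorvik–Eskin = 10 km.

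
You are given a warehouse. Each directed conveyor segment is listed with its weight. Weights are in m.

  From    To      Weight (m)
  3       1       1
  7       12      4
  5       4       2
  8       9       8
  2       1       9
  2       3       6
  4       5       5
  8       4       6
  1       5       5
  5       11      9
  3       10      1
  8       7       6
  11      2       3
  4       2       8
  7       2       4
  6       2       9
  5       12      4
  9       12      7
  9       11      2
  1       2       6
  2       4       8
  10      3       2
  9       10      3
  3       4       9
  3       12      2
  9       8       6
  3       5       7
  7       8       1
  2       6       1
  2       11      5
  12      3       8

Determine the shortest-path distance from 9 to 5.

Enumerating some paths:
9 → 10 → 3 → 5: 3+2+7 = 12
9 → 10 → 3 → 1 → 5: 3+2+1+5 = 11
Cheapest is 9 → 10 → 3 → 1 → 5 at 11 m.

11 m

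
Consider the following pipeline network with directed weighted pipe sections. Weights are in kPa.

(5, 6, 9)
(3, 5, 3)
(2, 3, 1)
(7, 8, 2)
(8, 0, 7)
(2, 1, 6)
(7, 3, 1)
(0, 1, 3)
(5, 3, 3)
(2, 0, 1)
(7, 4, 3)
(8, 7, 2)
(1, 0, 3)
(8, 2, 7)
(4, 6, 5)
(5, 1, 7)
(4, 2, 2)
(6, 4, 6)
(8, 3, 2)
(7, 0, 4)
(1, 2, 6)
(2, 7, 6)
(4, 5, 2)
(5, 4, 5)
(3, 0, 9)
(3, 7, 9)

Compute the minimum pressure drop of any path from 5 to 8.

14 kPa

Settle nodes by increasing distance from 5:
5: 0
3: 3  (via 5)
4: 5  (via 5)
1: 7  (via 5)
2: 7  (via 4)
0: 8  (via 2)
6: 9  (via 5)
7: 12  (via 3)
8: 14  (via 7)
Shortest route: 5 → 3 → 7 → 8 = 14 kPa.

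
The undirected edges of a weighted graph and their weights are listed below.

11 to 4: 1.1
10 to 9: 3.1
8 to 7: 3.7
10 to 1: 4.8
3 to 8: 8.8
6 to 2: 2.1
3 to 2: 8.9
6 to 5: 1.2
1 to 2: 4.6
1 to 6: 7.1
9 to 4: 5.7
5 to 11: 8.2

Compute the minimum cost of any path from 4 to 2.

12.6

Compare a few routes:
4 - 11 - 5 - 6 - 2: 1.1+8.2+1.2+2.1 = 12.6
4 - 9 - 10 - 1 - 2: 5.7+3.1+4.8+4.6 = 18.2
The minimum is 12.6 via 4 - 11 - 5 - 6 - 2.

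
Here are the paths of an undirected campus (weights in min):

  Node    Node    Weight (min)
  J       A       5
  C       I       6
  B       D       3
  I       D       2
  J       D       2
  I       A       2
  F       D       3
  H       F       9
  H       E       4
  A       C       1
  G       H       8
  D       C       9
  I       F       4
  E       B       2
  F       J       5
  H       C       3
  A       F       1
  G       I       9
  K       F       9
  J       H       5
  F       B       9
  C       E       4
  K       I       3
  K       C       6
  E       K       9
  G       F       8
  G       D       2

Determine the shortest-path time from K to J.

7 min

Settle nodes by increasing distance from K:
K: 0
I: 3  (via K)
A: 5  (via I)
D: 5  (via I)
C: 6  (via K)
F: 6  (via A)
G: 7  (via D)
J: 7  (via D)
Shortest route: K–I–D–J = 7 min.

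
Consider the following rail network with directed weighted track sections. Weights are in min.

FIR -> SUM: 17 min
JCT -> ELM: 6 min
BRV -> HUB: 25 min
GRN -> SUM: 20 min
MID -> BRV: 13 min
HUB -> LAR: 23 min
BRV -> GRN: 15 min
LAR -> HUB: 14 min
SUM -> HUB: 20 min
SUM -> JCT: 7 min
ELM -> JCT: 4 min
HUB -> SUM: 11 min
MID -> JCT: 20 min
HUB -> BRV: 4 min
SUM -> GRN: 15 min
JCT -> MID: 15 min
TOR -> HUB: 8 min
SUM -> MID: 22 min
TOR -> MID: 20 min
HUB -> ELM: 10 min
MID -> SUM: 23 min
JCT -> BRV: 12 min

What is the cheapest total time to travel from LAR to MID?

Settle nodes by increasing distance from LAR:
LAR: 0
HUB: 14  (via LAR)
BRV: 18  (via HUB)
ELM: 24  (via HUB)
SUM: 25  (via HUB)
JCT: 28  (via ELM)
GRN: 33  (via BRV)
MID: 43  (via JCT)
Shortest route: LAR–HUB–ELM–JCT–MID = 43 min.

43 min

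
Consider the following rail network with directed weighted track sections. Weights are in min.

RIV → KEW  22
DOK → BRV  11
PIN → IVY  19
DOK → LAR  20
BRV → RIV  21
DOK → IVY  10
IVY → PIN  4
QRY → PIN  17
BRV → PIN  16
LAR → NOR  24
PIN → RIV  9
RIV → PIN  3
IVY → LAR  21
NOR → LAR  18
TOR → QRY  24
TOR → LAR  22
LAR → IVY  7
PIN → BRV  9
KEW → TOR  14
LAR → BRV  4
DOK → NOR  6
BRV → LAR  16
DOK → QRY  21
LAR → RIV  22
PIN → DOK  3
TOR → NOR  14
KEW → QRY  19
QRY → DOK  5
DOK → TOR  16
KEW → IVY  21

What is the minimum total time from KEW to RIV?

34 min

Settle nodes by increasing distance from KEW:
KEW: 0
TOR: 14  (via KEW)
QRY: 19  (via KEW)
IVY: 21  (via KEW)
DOK: 24  (via QRY)
PIN: 25  (via IVY)
NOR: 28  (via TOR)
BRV: 34  (via PIN)
RIV: 34  (via PIN)
Shortest route: KEW → IVY → PIN → RIV = 34 min.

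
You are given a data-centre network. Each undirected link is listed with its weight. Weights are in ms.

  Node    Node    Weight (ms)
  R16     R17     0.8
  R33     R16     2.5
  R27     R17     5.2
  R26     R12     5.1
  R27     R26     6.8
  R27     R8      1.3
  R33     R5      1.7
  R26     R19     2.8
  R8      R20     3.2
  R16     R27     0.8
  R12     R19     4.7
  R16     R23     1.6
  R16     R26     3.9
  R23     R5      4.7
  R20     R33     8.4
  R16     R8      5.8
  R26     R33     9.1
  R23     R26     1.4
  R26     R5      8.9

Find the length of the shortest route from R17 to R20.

6.1 ms

Running Dijkstra from R17:
R17: 0
R16: 0.8  (via R17)
R27: 1.6  (via R16)
R23: 2.4  (via R16)
R8: 2.9  (via R27)
R33: 3.3  (via R16)
R26: 3.8  (via R23)
R5: 5  (via R33)
R20: 6.1  (via R8)
Shortest route: R17 → R16 → R27 → R8 → R20 = 6.1 ms.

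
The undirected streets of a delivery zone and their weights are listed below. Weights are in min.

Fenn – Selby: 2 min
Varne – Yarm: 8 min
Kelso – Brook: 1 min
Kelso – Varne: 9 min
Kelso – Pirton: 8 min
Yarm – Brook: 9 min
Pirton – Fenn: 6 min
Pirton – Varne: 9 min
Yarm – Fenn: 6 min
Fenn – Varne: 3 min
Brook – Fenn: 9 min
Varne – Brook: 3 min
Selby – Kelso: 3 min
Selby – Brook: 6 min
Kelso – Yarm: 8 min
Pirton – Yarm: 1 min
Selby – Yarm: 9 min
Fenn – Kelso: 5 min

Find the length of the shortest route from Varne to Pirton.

9 min

Enumerating some paths:
Varne → Fenn → Yarm → Pirton: 3+6+1 = 10
Varne → Pirton: 9 = 9
Cheapest is Varne → Pirton at 9 min.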